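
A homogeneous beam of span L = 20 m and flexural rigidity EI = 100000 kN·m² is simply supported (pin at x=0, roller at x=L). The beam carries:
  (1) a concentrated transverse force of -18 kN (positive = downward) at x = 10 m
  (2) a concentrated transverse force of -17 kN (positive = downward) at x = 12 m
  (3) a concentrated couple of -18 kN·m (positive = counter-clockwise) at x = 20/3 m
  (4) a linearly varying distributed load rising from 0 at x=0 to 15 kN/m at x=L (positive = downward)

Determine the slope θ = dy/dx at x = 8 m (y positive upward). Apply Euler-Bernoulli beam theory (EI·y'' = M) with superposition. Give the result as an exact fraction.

θ(8) = -4207/750000 rad

Load 1 — point force P=-18 kN at a=10 m (b=L-a=10):
  θ_1 = -Pb(L²-b²-3x²)/(6LEI)  [x≤a] = -(-18)·10·(20²-10²-3·8²)/(6·20·100000) = 81/50000 rad
Load 2 — point force P=-17 kN at a=12 m (b=L-a=8):
  θ_2 = -Pb(L²-b²-3x²)/(6LEI)  [x≤a] = -(-17)·8·(20²-8²-3·8²)/(6·20·100000) = 51/31250 rad
Load 3 — applied couple M₀=-18 kN·m at a=20/3 m (b=L-a=40/3):
  θ_3 = (M₀x²/(2L)-M₀(x-a)+C₁)/EI  [x>a] with C₁=M₀(3b²-L²)/(6L)=-20 = ((-18)·8²/(2·20)-(-18)·(8-(20/3))+(-20))/100000 = -31/125000 rad
Load 4 — triangular load w₀=15 kN/m (0→w₀ over full span):
  θ_4 = -w₀(7L⁴-30L²x²+15x⁴)/(360LEI) = -15·(7·20⁴-30·20²·8²+15·8⁴)/(360·20·100000) = -323/37500 rad
Superposition: θ = Σ θ_i = -4207/750000 rad ≈ -0.005609 rad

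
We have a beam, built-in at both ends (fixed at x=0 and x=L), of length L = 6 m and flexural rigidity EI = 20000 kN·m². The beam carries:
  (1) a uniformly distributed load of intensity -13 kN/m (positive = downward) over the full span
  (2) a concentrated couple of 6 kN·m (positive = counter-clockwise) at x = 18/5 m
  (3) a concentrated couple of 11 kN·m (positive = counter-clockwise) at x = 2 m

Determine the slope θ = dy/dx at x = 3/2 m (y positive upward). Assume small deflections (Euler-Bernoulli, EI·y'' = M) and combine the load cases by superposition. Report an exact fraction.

θ(3/2) = 9371/8000000 rad

Load 1 — uniform load w=-13 kN/m over full span:
  θ_1 = -wx(L-x)(L-2x)/(12EI) = -(-13)·(3/2)·(6-(3/2))·(6-2·(3/2))/(12·20000) = 351/320000 rad
Load 2 — applied couple M₀=6 kN·m at a=18/5 m (b=L-a=12/5):
  θ_2 = (R_Ax²/2 - M_Ax)/EI  [x≤a] with R_A=36/25, M_A=48/25 = ((36/25)·(3/2)²/2 - (48/25)·(3/2))/20000 = -63/1000000 rad
Load 3 — applied couple M₀=11 kN·m at a=2 m (b=L-a=4):
  θ_3 = (R_Ax²/2 - M_Ax)/EI  [x≤a] with R_A=22/9, M_A=0 = ((22/9)·(3/2)²/2 - 0·(3/2))/20000 = 11/80000 rad
Superposition: θ = Σ θ_i = 9371/8000000 rad ≈ 0.001171 rad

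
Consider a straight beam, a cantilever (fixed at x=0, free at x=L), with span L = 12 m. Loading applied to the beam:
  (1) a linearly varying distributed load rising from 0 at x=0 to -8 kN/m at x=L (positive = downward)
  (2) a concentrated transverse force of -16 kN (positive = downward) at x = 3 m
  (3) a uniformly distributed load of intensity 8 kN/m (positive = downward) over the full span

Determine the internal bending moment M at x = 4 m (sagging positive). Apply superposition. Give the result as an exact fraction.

M(4) = -512/9 kN·m

Load 1 — triangular load w₀=-8 kN/m (0→w₀ over full span):
  M_1 = w₀Lx/2 - w₀L²/3 - w₀x³/(6L) = (-8)·12·4/2 - (-8)·12²/3 - (-8)·4³/(6·12) = 1792/9 kN·m
Load 2 — point force P=-16 kN at a=3 m (b=L-a=9):
  M_2 = 0  [x>a] = 0 kN·m
Load 3 — uniform load w=8 kN/m over full span:
  M_3 = -w(L-x)²/2 = -8·(12-4)²/2 = -256 kN·m
Superposition: M = Σ M_i = -512/9 kN·m ≈ -56.888889 kN·m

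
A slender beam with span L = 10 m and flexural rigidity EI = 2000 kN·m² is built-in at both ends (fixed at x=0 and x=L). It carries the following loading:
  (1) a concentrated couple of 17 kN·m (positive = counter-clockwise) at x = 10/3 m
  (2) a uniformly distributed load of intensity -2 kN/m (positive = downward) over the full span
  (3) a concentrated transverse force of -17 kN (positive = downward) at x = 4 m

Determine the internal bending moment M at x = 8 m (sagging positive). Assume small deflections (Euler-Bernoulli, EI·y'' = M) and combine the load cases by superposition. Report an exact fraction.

Load 1 — applied couple M₀=17 kN·m at a=10/3 m (b=L-a=20/3):
  M_1 = R_Ax - M_A - M₀  [x>a] with R_A=34/15, M_A=0 = (34/15)·8 - 0 - 17 = 17/15 kN·m
Load 2 — uniform load w=-2 kN/m over full span:
  M_2 = wLx/2 - wL²/12 - wx²/2 = (-2)·10·8/2 - (-2)·10²/12 - (-2)·8²/2 = 2/3 kN·m
Load 3 — point force P=-17 kN at a=4 m (b=L-a=6):
  M_3 = Pa²(a+3b)(L-x)/L³ - Pa²b/L²  [x>a] = (-17)·4²·(4+3·6)·(10-8)/10³ - (-17)·4²·6/10² = 544/125 kN·m
Superposition: M = Σ M_i = 769/125 kN·m ≈ 6.152000 kN·m

M(8) = 769/125 kN·m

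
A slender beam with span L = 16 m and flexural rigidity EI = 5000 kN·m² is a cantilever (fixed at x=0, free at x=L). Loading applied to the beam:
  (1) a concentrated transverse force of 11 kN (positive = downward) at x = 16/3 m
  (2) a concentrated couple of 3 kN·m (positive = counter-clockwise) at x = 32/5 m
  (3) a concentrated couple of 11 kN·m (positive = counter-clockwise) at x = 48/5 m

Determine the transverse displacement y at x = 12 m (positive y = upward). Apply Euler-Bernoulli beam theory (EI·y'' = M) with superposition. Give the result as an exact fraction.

y(12) = -169576/1265625 m

Load 1 — point force P=11 kN at a=16/3 m (b=L-a=32/3):
  y_1 = -Pa²(3x-a)/(6EI)  [x>a] = -11·(16/3)²·(3·12-(16/3))/(6·5000) = -16192/50625 m
Load 2 — applied couple M₀=3 kN·m at a=32/5 m (b=L-a=48/5):
  y_2 = M₀a(2x-a)/(2EI)  [x>a] = 3·(32/5)·(2·12-(32/5))/(2·5000) = 528/15625 m
Load 3 — applied couple M₀=11 kN·m at a=48/5 m (b=L-a=32/5):
  y_3 = M₀a(2x-a)/(2EI)  [x>a] = 11·(48/5)·(2·12-(48/5))/(2·5000) = 2376/15625 m
Superposition: y = Σ y_i = -169576/1265625 m ≈ -0.133986 m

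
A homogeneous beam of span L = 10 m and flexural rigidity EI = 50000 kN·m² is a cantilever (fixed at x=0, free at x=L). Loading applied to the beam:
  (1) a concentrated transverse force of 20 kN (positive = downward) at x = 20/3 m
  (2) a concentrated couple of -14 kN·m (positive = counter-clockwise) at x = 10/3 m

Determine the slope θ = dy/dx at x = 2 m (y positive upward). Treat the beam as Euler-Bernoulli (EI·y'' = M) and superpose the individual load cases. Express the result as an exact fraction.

Load 1 — point force P=20 kN at a=20/3 m (b=L-a=10/3):
  θ_1 = -Px(2a-x)/(2EI)  [x≤a] = -20·2·(2·(20/3)-2)/(2·50000) = -17/3750 rad
Load 2 — applied couple M₀=-14 kN·m at a=10/3 m (b=L-a=20/3):
  θ_2 = M₀x/EI  [x≤a] = (-14)·2/50000 = -7/12500 rad
Superposition: θ = Σ θ_i = -191/37500 rad ≈ -0.005093 rad

θ(2) = -191/37500 rad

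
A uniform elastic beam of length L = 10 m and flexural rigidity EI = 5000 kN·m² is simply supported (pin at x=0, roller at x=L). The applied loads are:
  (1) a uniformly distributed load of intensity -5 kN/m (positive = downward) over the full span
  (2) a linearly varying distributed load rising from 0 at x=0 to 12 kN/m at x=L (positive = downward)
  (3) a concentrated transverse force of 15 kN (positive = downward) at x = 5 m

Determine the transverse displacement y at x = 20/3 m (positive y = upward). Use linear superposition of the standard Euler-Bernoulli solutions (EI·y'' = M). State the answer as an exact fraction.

Load 1 — uniform load w=-5 kN/m over full span:
  y_1 = -wx(L³-2Lx²+x³)/(24EI) = -(-5)·(20/3)·(10³-2·10·(20/3)²+(20/3)³)/(24·5000) = 55/486 m
Load 2 — triangular load w₀=12 kN/m (0→w₀ over full span):
  y_2 = -w₀x(7L⁴-10L²x²+3x⁴)/(360LEI) = -12·(20/3)·(7·10⁴-10·10²·(20/3)²+3·(20/3)⁴)/(360·10·5000) = -34/243 m
Load 3 — point force P=15 kN at a=5 m (b=L-a=5):
  y_3 = -Pa(L-x)(2Lx-a²-x²)/(6LEI)  [x>a] = -15·5·(10-(20/3))·(2·10·(20/3)-5²-(20/3)²)/(6·10·5000) = -23/432 m
Superposition: y = Σ y_i = -311/3888 m ≈ -0.079990 m

y(20/3) = -311/3888 m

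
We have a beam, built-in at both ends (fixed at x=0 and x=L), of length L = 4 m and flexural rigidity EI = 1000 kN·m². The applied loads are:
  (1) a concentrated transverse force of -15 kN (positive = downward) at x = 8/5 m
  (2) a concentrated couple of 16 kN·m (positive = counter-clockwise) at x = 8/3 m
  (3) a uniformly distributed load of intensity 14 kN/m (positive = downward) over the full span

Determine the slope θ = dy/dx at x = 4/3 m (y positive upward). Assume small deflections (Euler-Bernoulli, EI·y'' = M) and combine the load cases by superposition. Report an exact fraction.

θ(4/3) = -1271/253125 rad

Load 1 — point force P=-15 kN at a=8/5 m (b=L-a=12/5):
  θ_1 = -Pb²x(2aL-(3a+b)x)/(2L³EI)  [x≤a] = -(-15)·(12/5)²·(4/3)·(2·(8/5)·4-(3·(8/5)+(12/5))·(4/3))/(2·4³·1000) = 9/3125 rad
Load 2 — applied couple M₀=16 kN·m at a=8/3 m (b=L-a=4/3):
  θ_2 = (R_Ax²/2 - M_Ax)/EI  [x≤a] with R_A=16/3, M_A=16/3 = ((16/3)·(4/3)²/2 - (16/3)·(4/3))/1000 = -8/3375 rad
Load 3 — uniform load w=14 kN/m over full span:
  θ_3 = -wx(L-x)(L-2x)/(12EI) = -14·(4/3)·(4-(4/3))·(4-2·(4/3))/(12·1000) = -56/10125 rad
Superposition: θ = Σ θ_i = -1271/253125 rad ≈ -0.005021 rad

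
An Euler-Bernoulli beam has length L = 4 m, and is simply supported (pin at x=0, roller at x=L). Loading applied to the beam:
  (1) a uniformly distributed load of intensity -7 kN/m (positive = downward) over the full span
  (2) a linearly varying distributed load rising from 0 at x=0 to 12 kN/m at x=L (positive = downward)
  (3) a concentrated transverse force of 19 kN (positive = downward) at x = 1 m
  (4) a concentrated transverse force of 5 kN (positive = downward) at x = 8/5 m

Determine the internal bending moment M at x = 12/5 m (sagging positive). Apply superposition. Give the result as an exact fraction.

Load 1 — uniform load w=-7 kN/m over full span:
  M_1 = wx(L-x)/2 = (-7)·(12/5)·(4-(12/5))/2 = -336/25 kN·m
Load 2 — triangular load w₀=12 kN/m (0→w₀ over full span):
  M_2 = w₀Lx/6 - w₀x³/(6L) = 12·4·(12/5)/6 - 12·(12/5)³/(6·4) = 1536/125 kN·m
Load 3 — point force P=19 kN at a=1 m (b=L-a=3):
  M_3 = Pa(L-x)/L  [x>a] = 19·1·(4-(12/5))/4 = 38/5 kN·m
Load 4 — point force P=5 kN at a=8/5 m (b=L-a=12/5):
  M_4 = Pa(L-x)/L  [x>a] = 5·(8/5)·(4-(12/5))/4 = 16/5 kN·m
Superposition: M = Σ M_i = 1206/125 kN·m ≈ 9.648000 kN·m

M(12/5) = 1206/125 kN·m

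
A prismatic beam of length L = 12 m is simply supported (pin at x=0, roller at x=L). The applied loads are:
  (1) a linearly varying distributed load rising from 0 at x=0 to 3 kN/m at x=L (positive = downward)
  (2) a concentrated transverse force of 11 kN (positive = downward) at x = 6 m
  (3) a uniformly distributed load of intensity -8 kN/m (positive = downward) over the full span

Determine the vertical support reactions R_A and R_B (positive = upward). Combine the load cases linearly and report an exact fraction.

Load 1 — triangular load w₀=3 kN/m (0→w₀ over full span):
  R_A = w₀L/6 = 3·12/6 = 6 kN
  R_B = w₀L/3 = 3·12/3 = 12 kN
Load 2 — point force P=11 kN at a=6 m (b=L-a=6):
  R_A = Pb/L = 11·6/12 = 11/2 kN
  R_B = Pa/L = 11·6/12 = 11/2 kN
Load 3 — uniform load w=-8 kN/m over full span:
  R_A = wL/2 = (-8)·12/2 = -48 kN
  R_B = wL/2 = (-8)·12/2 = -48 kN
Superposition: R_A = -73/2 kN, R_B = -61/2 kN

R_A = -73/2 kN, R_B = -61/2 kN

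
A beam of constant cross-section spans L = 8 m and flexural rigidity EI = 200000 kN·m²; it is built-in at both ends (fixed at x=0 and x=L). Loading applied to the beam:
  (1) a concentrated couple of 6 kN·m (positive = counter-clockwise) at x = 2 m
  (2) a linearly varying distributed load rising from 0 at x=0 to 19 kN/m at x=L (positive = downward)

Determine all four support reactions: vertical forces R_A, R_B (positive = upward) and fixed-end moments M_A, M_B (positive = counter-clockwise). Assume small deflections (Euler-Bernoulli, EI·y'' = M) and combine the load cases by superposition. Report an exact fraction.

R_A = 3783/160 kN, M_A = 4729/120 kN·m, R_B = 8377/160 kN, M_B = -2357/40 kN·m

Load 1 — applied couple M₀=6 kN·m at a=2 m (b=L-a=6):
  R_A = 6M₀ab/L³ = 6·6·2·6/8³ = 27/32 kN
  M_A = M₀b(2a-b)/L² = 6·6·(2·2-6)/8² = -9/8 kN·m
  R_B = -6M₀ab/L³ = -6·6·2·6/8³ = -27/32 kN
  M_B = M₀a(2b-a)/L² = 6·2·(2·6-2)/8² = 15/8 kN·m
Load 2 — triangular load w₀=19 kN/m (0→w₀ over full span):
  R_A = 3w₀L/20 = 3·19·8/20 = 114/5 kN
  M_A = w₀L²/30 = 19·8²/30 = 608/15 kN·m
  R_B = 7w₀L/20 = 7·19·8/20 = 266/5 kN
  M_B = -w₀L²/20 = -19·8²/20 = -304/5 kN·m
Superposition: R_A = 3783/160 kN, M_A = 4729/120 kN·m, R_B = 8377/160 kN, M_B = -2357/40 kN·m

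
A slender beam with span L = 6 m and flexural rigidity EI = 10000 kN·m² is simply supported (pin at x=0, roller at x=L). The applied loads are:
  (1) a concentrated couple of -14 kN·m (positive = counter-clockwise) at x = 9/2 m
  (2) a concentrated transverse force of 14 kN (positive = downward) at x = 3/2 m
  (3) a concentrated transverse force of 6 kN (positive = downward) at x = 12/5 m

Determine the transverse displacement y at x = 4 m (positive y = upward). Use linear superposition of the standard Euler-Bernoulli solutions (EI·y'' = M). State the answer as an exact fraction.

y(4) = -315803/90000000 m

Load 1 — applied couple M₀=-14 kN·m at a=9/2 m (b=L-a=3/2):
  y_1 = (M₀x³/(6L)+C₁x)/EI  [x≤a] with C₁=M₀(3b²-L²)/(6L)=91/8 = ((-14)·4³/(6·6)+(91/8)·4)/10000 = 371/180000 m
Load 2 — point force P=14 kN at a=3/2 m (b=L-a=9/2):
  y_2 = -Pa(L-x)(2Lx-a²-x²)/(6LEI)  [x>a] = -14·(3/2)·(6-4)·(2·6·4-(3/2)²-4²)/(6·6·10000) = -833/240000 m
Load 3 — point force P=6 kN at a=12/5 m (b=L-a=18/5):
  y_3 = -Pa(L-x)(2Lx-a²-x²)/(6LEI)  [x>a] = -6·(12/5)·(6-4)·(2·6·4-(12/5)²-4²)/(6·6·10000) = -164/78125 m
Superposition: y = Σ y_i = -315803/90000000 m ≈ -0.003509 m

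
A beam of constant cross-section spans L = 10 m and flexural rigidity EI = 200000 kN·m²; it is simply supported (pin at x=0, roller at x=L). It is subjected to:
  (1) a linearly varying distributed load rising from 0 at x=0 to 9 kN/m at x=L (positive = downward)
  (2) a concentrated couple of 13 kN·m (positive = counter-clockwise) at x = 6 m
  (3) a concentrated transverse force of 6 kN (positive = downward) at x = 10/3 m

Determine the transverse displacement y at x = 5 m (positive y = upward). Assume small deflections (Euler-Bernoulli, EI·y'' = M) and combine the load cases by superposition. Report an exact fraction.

y(5) = -311761/86400000 m

Load 1 — triangular load w₀=9 kN/m (0→w₀ over full span):
  y_1 = -w₀x(7L⁴-10L²x²+3x⁴)/(360LEI) = -9·5·(7·10⁴-10·10²·5²+3·5⁴)/(360·10·200000) = -3/1024 m
Load 2 — applied couple M₀=13 kN·m at a=6 m (b=L-a=4):
  y_2 = (M₀x³/(6L)+C₁x)/EI  [x≤a] with C₁=M₀(3b²-L²)/(6L)=-169/15 = (13·5³/(6·10)+(-169/15)·5)/200000 = -117/800000 m
Load 3 — point force P=6 kN at a=10/3 m (b=L-a=20/3):
  y_3 = -Pa(L-x)(2Lx-a²-x²)/(6LEI)  [x>a] = -6·(10/3)·(10-5)·(2·10·5-(10/3)²-5²)/(6·10·200000) = -23/43200 m
Superposition: y = Σ y_i = -311761/86400000 m ≈ -0.003608 m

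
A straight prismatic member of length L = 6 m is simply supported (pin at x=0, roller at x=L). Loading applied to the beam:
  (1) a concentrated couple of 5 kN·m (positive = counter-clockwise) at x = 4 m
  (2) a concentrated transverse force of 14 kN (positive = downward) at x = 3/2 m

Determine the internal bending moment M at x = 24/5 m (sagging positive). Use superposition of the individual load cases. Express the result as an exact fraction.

Load 1 — applied couple M₀=5 kN·m at a=4 m (b=L-a=2):
  M_1 = M₀x/L - M₀  [x>a] = 5·(24/5)/6 - 5 = -1 kN·m
Load 2 — point force P=14 kN at a=3/2 m (b=L-a=9/2):
  M_2 = Pa(L-x)/L  [x>a] = 14·(3/2)·(6-(24/5))/6 = 21/5 kN·m
Superposition: M = Σ M_i = 16/5 kN·m ≈ 3.200000 kN·m

M(24/5) = 16/5 kN·m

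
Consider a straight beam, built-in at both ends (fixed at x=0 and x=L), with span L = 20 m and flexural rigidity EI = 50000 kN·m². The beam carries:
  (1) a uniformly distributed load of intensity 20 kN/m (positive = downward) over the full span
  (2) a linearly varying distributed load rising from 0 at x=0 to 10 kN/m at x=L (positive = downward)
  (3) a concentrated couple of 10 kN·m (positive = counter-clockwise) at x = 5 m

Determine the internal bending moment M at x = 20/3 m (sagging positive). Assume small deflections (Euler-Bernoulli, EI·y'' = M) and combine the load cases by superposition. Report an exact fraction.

M(20/3) = 168365/648 kN·m

Load 1 — uniform load w=20 kN/m over full span:
  M_1 = wLx/2 - wL²/12 - wx²/2 = 20·20·(20/3)/2 - 20·20²/12 - 20·(20/3)²/2 = 2000/9 kN·m
Load 2 — triangular load w₀=10 kN/m (0→w₀ over full span):
  M_2 = 3w₀Lx/20 - w₀L²/30 - w₀x³/(6L) = 3·10·20·(20/3)/20 - 10·20²/30 - 10·(20/3)³/(6·20) = 3400/81 kN·m
Load 3 — applied couple M₀=10 kN·m at a=5 m (b=L-a=15):
  M_3 = R_Ax - M_A - M₀  [x>a] with R_A=9/16, M_A=-15/8 = (9/16)·(20/3) - (-15/8) - 10 = -35/8 kN·m
Superposition: M = Σ M_i = 168365/648 kN·m ≈ 259.822531 kN·m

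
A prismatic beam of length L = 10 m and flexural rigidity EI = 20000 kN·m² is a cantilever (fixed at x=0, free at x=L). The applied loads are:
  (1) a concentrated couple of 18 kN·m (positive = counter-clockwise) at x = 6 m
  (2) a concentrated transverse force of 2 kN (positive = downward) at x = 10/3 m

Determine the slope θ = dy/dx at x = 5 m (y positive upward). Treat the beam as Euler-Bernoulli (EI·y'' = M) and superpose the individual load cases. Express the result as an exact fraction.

Load 1 — applied couple M₀=18 kN·m at a=6 m (b=L-a=4):
  θ_1 = M₀x/EI  [x≤a] = 18·5/20000 = 9/2000 rad
Load 2 — point force P=2 kN at a=10/3 m (b=L-a=20/3):
  θ_2 = -Pa²/(2EI)  [x>a] = -2·(10/3)²/(2·20000) = -1/1800 rad
Superposition: θ = Σ θ_i = 71/18000 rad ≈ 0.003944 rad

θ(5) = 71/18000 rad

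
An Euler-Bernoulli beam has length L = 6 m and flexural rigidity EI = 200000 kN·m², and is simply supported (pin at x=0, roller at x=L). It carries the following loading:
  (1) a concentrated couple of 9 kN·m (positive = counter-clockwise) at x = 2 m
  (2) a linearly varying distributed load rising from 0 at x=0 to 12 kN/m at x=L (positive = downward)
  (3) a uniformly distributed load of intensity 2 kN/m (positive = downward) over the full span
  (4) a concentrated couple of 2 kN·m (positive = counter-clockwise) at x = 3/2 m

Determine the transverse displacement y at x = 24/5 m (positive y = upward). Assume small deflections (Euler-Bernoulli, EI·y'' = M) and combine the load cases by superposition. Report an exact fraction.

Load 1 — applied couple M₀=9 kN·m at a=2 m (b=L-a=4):
  y_1 = (M₀x³/(6L)-M₀(x-a)²/2+C₁x)/EI  [x>a] with C₁=M₀(3b²-L²)/(6L)=3 = (9·(24/5)³/(6·6)-9·((24/5)-2)²/2+3·(24/5))/200000 = 423/12500000 m
Load 2 — triangular load w₀=12 kN/m (0→w₀ over full span):
  y_2 = -w₀x(7L⁴-10L²x²+3x⁴)/(360LEI) = -12·(24/5)·(7·6⁴-10·6²·(24/5)²+3·(24/5)⁴)/(360·6·200000) = -30861/97656250 m
Load 3 — uniform load w=2 kN/m over full span:
  y_3 = -wx(L³-2Lx²+x³)/(24EI) = -2·(24/5)·(6³-2·6·(24/5)²+(24/5)³)/(24·200000) = -783/7812500 m
Load 4 — applied couple M₀=2 kN·m at a=3/2 m (b=L-a=9/2):
  y_4 = (M₀x³/(6L)-M₀(x-a)²/2+C₁x)/EI  [x>a] with C₁=M₀(3b²-L²)/(6L)=11/8 = (2·(24/5)³/(6·6)-2·((24/5)-(3/2))²/2+(11/8)·(24/5))/200000 = 927/100000000 m
Superposition: y = Σ y_i = -4664133/12500000000 m ≈ -0.000373 m

y(24/5) = -4664133/12500000000 m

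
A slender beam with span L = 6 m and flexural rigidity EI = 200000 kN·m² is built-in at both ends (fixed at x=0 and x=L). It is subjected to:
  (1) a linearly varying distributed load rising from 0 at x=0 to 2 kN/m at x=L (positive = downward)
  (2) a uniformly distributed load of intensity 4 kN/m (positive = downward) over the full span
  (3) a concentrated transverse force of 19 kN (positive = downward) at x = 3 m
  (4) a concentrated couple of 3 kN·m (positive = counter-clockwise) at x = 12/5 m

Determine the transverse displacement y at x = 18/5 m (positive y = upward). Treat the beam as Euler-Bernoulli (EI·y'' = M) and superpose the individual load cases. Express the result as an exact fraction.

y(18/5) = -263457/1562500000 m

Load 1 — triangular load w₀=2 kN/m (0→w₀ over full span):
  y_1 = -w₀x²(L-x)²(x+2L)/(120LEI) = -2·(18/5)²·(6-(18/5))²·((18/5)+2·6)/(120·6·200000) = -3159/195312500 m
Load 2 — uniform load w=4 kN/m over full span:
  y_2 = -wx²(L-x)²/(24EI) = -4·(18/5)²·(6-(18/5))²/(24·200000) = -243/3906250 m
Load 3 — point force P=19 kN at a=3 m (b=L-a=3):
  y_3 = -Pa²(L-x)²(3bL-(3b+a)(L-x))/(6L³EI)  [x>a] = -19·3²·(6-(18/5))²·(3·3·6-(3·3+3)·(6-(18/5)))/(6·6³·200000) = -1197/12500000 m
Load 4 — applied couple M₀=3 kN·m at a=12/5 m (b=L-a=18/5):
  y_4 = (R_Ax³/6 - M_Ax²/2 - M₀(x-a)²/2)/EI  [x>a] with R_A=18/25, M_A=9/25 = ((18/25)·(18/5)³/6 - (9/25)·(18/5)²/2 - 3·((18/5)-(12/5))²/2)/200000 = 54/9765625 m
Superposition: y = Σ y_i = -263457/1562500000 m ≈ -0.000169 m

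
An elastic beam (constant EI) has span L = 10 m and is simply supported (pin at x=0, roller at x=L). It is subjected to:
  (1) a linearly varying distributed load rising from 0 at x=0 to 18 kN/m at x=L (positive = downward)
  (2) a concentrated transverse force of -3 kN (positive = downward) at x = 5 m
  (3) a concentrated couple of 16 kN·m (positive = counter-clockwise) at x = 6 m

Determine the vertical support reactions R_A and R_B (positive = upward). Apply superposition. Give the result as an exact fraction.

R_A = 301/10 kN, R_B = 569/10 kN

Load 1 — triangular load w₀=18 kN/m (0→w₀ over full span):
  R_A = w₀L/6 = 18·10/6 = 30 kN
  R_B = w₀L/3 = 18·10/3 = 60 kN
Load 2 — point force P=-3 kN at a=5 m (b=L-a=5):
  R_A = Pb/L = (-3)·5/10 = -3/2 kN
  R_B = Pa/L = (-3)·5/10 = -3/2 kN
Load 3 — applied couple M₀=16 kN·m at a=6 m (b=L-a=4):
  R_A = M₀/L = 16/10 = 8/5 kN
  R_B = -M₀/L = -16/10 = -8/5 kN
Superposition: R_A = 301/10 kN, R_B = 569/10 kN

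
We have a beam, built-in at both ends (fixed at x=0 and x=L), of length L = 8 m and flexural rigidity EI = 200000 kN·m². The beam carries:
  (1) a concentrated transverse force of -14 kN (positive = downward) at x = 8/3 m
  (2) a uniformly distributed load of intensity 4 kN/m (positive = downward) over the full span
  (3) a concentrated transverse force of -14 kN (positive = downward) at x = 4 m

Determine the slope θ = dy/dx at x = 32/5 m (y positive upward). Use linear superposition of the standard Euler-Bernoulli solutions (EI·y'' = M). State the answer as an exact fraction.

Load 1 — point force P=-14 kN at a=8/3 m (b=L-a=16/3):
  θ_1 = Pa²(L-x)(2bL-(3b+a)(L-x))/(2L³EI)  [x>a] = (-14)·(8/3)²·(8-(32/5))·(2·(16/3)·8-(3·(16/3)+(8/3))·(8-(32/5)))/(2·8³·200000) = -91/2109375 rad
Load 2 — uniform load w=4 kN/m over full span:
  θ_2 = -wx(L-x)(L-2x)/(12EI) = -4·(32/5)·(8-(32/5))·(8-2·(32/5))/(12·200000) = 32/390625 rad
Load 3 — point force P=-14 kN at a=4 m (b=L-a=4):
  θ_3 = Pa²(L-x)(2bL-(3b+a)(L-x))/(2L³EI)  [x>a] = (-14)·4²·(8-(32/5))·(2·4·8-(3·4+4)·(8-(32/5)))/(2·8³·200000) = -21/312500 rad
Superposition: θ = Σ θ_i = -1199/42187500 rad ≈ -0.000028 rad

θ(32/5) = -1199/42187500 rad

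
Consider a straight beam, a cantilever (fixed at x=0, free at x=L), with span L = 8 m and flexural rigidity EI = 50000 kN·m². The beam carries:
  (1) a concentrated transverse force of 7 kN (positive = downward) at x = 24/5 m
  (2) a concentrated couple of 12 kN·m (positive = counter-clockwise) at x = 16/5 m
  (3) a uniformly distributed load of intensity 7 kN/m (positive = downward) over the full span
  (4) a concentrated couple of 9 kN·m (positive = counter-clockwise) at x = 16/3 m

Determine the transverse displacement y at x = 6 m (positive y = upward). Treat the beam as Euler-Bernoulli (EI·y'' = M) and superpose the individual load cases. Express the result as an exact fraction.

Load 1 — point force P=7 kN at a=24/5 m (b=L-a=16/5):
  y_1 = -Pa²(3x-a)/(6EI)  [x>a] = -7·(24/5)²·(3·6-(24/5))/(6·50000) = -2772/390625 m
Load 2 — applied couple M₀=12 kN·m at a=16/5 m (b=L-a=24/5):
  y_2 = M₀a(2x-a)/(2EI)  [x>a] = 12·(16/5)·(2·6-(16/5))/(2·50000) = 264/78125 m
Load 3 — uniform load w=7 kN/m over full span:
  y_3 = -wx²(x²-4Lx+6L²)/(24EI) = -7·6²·(6²-4·8·6+6·8²)/(24·50000) = -1197/25000 m
Load 4 — applied couple M₀=9 kN·m at a=16/3 m (b=L-a=8/3):
  y_4 = M₀a(2x-a)/(2EI)  [x>a] = 9·(16/3)·(2·6-(16/3))/(2·50000) = 2/625 m
Superposition: y = Σ y_i = -151241/3125000 m ≈ -0.048397 m

y(6) = -151241/3125000 m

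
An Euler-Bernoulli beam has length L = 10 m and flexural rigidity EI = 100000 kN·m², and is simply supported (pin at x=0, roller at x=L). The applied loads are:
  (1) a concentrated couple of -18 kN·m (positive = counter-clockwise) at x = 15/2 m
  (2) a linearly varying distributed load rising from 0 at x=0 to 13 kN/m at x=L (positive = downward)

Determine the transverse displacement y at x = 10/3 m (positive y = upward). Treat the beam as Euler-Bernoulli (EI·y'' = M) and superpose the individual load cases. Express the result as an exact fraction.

y(10/3) = -75019/11664000 m

Load 1 — applied couple M₀=-18 kN·m at a=15/2 m (b=L-a=5/2):
  y_1 = (M₀x³/(6L)+C₁x)/EI  [x≤a] with C₁=M₀(3b²-L²)/(6L)=195/8 = ((-18)·(10/3)³/(6·10)+(195/8)·(10/3))/100000 = 101/144000 m
Load 2 — triangular load w₀=13 kN/m (0→w₀ over full span):
  y_2 = -w₀x(7L⁴-10L²x²+3x⁴)/(360LEI) = -13·(10/3)·(7·10⁴-10·10²·(10/3)²+3·(10/3)⁴)/(360·10·100000) = -26/3645 m
Superposition: y = Σ y_i = -75019/11664000 m ≈ -0.006432 m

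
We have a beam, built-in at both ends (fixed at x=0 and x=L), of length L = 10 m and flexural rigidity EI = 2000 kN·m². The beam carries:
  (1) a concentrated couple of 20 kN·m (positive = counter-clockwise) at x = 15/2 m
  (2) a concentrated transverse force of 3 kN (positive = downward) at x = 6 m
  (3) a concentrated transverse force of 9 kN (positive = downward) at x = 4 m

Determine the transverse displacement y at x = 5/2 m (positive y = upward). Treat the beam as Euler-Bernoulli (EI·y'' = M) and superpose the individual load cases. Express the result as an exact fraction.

Load 1 — applied couple M₀=20 kN·m at a=15/2 m (b=L-a=5/2):
  y_1 = (R_Ax³/6 - M_Ax²/2)/EI  [x≤a] with R_A=9/4, M_A=25/4 = ((9/4)·(5/2)³/6 - (25/4)·(5/2)²/2)/2000 = -7/1024 m
Load 2 — point force P=3 kN at a=6 m (b=L-a=4):
  y_2 = -Pb²x²(3aL-(3a+b)x)/(6L³EI)  [x≤a] = -3·4²·(5/2)²·(3·6·10-(3·6+4)·(5/2))/(6·10³·2000) = -1/320 m
Load 3 — point force P=9 kN at a=4 m (b=L-a=6):
  y_3 = -Pb²x²(3aL-(3a+b)x)/(6L³EI)  [x≤a] = -9·6²·(5/2)²·(3·4·10-(3·4+6)·(5/2))/(6·10³·2000) = -81/6400 m
Superposition: y = Σ y_i = -579/25600 m ≈ -0.022617 m

y(5/2) = -579/25600 m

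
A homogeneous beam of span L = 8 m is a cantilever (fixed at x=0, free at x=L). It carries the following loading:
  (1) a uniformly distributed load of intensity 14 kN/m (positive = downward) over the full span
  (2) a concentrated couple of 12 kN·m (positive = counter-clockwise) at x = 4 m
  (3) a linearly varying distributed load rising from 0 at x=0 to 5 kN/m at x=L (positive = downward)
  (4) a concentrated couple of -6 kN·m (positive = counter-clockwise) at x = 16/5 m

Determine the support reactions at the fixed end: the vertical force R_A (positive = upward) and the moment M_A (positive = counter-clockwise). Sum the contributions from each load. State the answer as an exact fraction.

Load 1 — uniform load w=14 kN/m over full span:
  R_A = wL = 14·8 = 112 kN
  M_A = wL²/2 = 14·8²/2 = 448 kN·m
Load 2 — applied couple M₀=12 kN·m at a=4 m (b=L-a=4):
  R_A = 0 kN
  M_A = -M₀ = -12 kN·m
Load 3 — triangular load w₀=5 kN/m (0→w₀ over full span):
  R_A = w₀L/2 = 5·8/2 = 20 kN
  M_A = w₀L²/3 = 5·8²/3 = 320/3 kN·m
Load 4 — applied couple M₀=-6 kN·m at a=16/5 m (b=L-a=24/5):
  R_A = 0 kN
  M_A = -M₀ = -(-6) = 6 kN·m
Superposition: R_A = 132 kN, M_A = 1646/3 kN·m

R_A = 132 kN, M_A = 1646/3 kN·m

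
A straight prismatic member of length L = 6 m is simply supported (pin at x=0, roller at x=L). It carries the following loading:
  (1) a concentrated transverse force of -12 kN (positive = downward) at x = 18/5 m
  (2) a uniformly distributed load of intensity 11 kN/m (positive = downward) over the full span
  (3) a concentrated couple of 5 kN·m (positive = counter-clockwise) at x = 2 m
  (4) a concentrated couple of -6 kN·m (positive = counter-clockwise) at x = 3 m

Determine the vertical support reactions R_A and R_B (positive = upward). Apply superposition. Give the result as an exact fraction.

Load 1 — point force P=-12 kN at a=18/5 m (b=L-a=12/5):
  R_A = Pb/L = (-12)·(12/5)/6 = -24/5 kN
  R_B = Pa/L = (-12)·(18/5)/6 = -36/5 kN
Load 2 — uniform load w=11 kN/m over full span:
  R_A = wL/2 = 11·6/2 = 33 kN
  R_B = wL/2 = 11·6/2 = 33 kN
Load 3 — applied couple M₀=5 kN·m at a=2 m (b=L-a=4):
  R_A = M₀/L = 5/6 kN
  R_B = -M₀/L = -5/6 kN
Load 4 — applied couple M₀=-6 kN·m at a=3 m (b=L-a=3):
  R_A = M₀/L = (-6)/6 = -1 kN
  R_B = -M₀/L = -(-6)/6 = 1 kN
Superposition: R_A = 841/30 kN, R_B = 779/30 kN

R_A = 841/30 kN, R_B = 779/30 kN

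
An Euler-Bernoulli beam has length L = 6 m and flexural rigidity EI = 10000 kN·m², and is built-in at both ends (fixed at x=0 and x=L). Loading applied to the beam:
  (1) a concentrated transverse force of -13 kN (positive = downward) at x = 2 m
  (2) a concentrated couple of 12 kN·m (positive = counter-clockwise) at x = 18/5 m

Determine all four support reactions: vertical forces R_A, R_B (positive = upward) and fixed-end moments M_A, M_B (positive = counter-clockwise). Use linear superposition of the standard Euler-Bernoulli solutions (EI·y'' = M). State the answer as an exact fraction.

Load 1 — point force P=-13 kN at a=2 m (b=L-a=4):
  R_A = Pb²(3a+b)/L³ = (-13)·4²·(3·2+4)/6³ = -260/27 kN
  M_A = Pab²/L² = (-13)·2·4²/6² = -104/9 kN·m
  R_B = Pa²(a+3b)/L³ = (-13)·2²·(2+3·4)/6³ = -91/27 kN
  M_B = -Pa²b/L² = -(-13)·2²·4/6² = 52/9 kN·m
Load 2 — applied couple M₀=12 kN·m at a=18/5 m (b=L-a=12/5):
  R_A = 6M₀ab/L³ = 6·12·(18/5)·(12/5)/6³ = 72/25 kN
  M_A = M₀b(2a-b)/L² = 12·(12/5)·(2·(18/5)-(12/5))/6² = 96/25 kN·m
  R_B = -6M₀ab/L³ = -6·12·(18/5)·(12/5)/6³ = -72/25 kN
  M_B = M₀a(2b-a)/L² = 12·(18/5)·(2·(12/5)-(18/5))/6² = 36/25 kN·m
Superposition: R_A = -4556/675 kN, M_A = -1736/225 kN·m, R_B = -4219/675 kN, M_B = 1624/225 kN·m

R_A = -4556/675 kN, M_A = -1736/225 kN·m, R_B = -4219/675 kN, M_B = 1624/225 kN·m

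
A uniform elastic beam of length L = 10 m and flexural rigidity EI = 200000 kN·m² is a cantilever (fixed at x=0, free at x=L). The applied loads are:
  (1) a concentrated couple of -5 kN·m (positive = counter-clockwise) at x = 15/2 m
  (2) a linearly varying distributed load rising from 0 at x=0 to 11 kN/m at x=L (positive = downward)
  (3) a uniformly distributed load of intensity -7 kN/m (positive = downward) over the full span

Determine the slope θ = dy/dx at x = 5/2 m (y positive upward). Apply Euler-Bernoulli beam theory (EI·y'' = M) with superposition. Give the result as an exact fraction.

Load 1 — applied couple M₀=-5 kN·m at a=15/2 m (b=L-a=5/2):
  θ_1 = M₀x/EI  [x≤a] = (-5)·(5/2)/200000 = -1/16000 rad
Load 2 — triangular load w₀=11 kN/m (0→w₀ over full span):
  θ_2 = (w₀Lx²/4-w₀L²x/3-w₀x⁴/(24L))/EI = (11·10·(5/2)²/4-11·10²·(5/2)/3-11·(5/2)⁴/(24·10))/200000 = -1529/409600 rad
Load 3 — uniform load w=-7 kN/m over full span:
  θ_3 = -wx(x²-3Lx+3L²)/(6EI) = -(-7)·(5/2)·((5/2)²-3·10·(5/2)+3·10²)/(6·200000) = 259/76800 rad
Superposition: θ = Σ θ_i = -2599/6144000 rad ≈ -0.000423 rad

θ(5/2) = -2599/6144000 rad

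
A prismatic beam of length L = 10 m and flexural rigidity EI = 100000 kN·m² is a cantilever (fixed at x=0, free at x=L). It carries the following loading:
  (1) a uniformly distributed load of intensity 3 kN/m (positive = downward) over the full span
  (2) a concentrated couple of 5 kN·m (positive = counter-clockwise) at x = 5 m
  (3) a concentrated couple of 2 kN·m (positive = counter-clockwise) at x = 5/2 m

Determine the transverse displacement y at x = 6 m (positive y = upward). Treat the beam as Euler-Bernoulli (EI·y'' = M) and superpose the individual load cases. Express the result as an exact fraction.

Load 1 — uniform load w=3 kN/m over full span:
  y_1 = -wx²(x²-4Lx+6L²)/(24EI) = -3·6²·(6²-4·10·6+6·10²)/(24·100000) = -891/50000 m
Load 2 — applied couple M₀=5 kN·m at a=5 m (b=L-a=5):
  y_2 = M₀a(2x-a)/(2EI)  [x>a] = 5·5·(2·6-5)/(2·100000) = 7/8000 m
Load 3 — applied couple M₀=2 kN·m at a=5/2 m (b=L-a=15/2):
  y_3 = M₀a(2x-a)/(2EI)  [x>a] = 2·(5/2)·(2·6-(5/2))/(2·100000) = 19/80000 m
Superposition: y = Σ y_i = -6683/400000 m ≈ -0.016708 m

y(6) = -6683/400000 m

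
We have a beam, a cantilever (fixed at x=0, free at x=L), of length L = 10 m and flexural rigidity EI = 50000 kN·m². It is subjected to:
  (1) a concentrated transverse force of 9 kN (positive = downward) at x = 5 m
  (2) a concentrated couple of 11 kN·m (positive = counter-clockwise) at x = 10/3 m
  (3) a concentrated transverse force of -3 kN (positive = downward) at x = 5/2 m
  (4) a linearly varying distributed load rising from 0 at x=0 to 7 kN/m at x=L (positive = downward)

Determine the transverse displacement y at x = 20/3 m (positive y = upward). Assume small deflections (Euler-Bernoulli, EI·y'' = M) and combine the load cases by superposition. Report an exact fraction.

y(20/3) = -1800029/23328000 m

Load 1 — point force P=9 kN at a=5 m (b=L-a=5):
  y_1 = -Pa²(3x-a)/(6EI)  [x>a] = -9·5²·(3·(20/3)-5)/(6·50000) = -9/800 m
Load 2 — applied couple M₀=11 kN·m at a=10/3 m (b=L-a=20/3):
  y_2 = M₀a(2x-a)/(2EI)  [x>a] = 11·(10/3)·(2·(20/3)-(10/3))/(2·50000) = 11/3000 m
Load 3 — point force P=-3 kN at a=5/2 m (b=L-a=15/2):
  y_3 = -Pa²(3x-a)/(6EI)  [x>a] = -(-3)·(5/2)²·(3·(20/3)-(5/2))/(6·50000) = 7/6400 m
Load 4 — triangular load w₀=7 kN/m (0→w₀ over full span):
  y_4 = (w₀Lx³/12-w₀L²x²/6-w₀x⁵/(120L))/EI = (7·10·(20/3)³/12-7·10²·(20/3)²/6-7·(20/3)⁵/(120·10))/50000 = -1288/18225 m
Superposition: y = Σ y_i = -1800029/23328000 m ≈ -0.077162 m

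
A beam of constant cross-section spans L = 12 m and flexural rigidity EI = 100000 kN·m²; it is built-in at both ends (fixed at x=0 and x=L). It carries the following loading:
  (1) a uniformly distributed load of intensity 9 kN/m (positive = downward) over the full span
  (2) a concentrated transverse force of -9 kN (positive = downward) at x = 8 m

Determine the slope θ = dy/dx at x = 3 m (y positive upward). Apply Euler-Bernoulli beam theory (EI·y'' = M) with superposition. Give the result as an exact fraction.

Load 1 — uniform load w=9 kN/m over full span:
  θ_1 = -wx(L-x)(L-2x)/(12EI) = -9·3·(12-3)·(12-2·3)/(12·100000) = -243/200000 rad
Load 2 — point force P=-9 kN at a=8 m (b=L-a=4):
  θ_2 = -Pb²x(2aL-(3a+b)x)/(2L³EI)  [x≤a] = -(-9)·4²·3·(2·8·12-(3·8+4)·3)/(2·12³·100000) = 27/200000 rad
Superposition: θ = Σ θ_i = -27/25000 rad ≈ -0.001080 rad

θ(3) = -27/25000 rad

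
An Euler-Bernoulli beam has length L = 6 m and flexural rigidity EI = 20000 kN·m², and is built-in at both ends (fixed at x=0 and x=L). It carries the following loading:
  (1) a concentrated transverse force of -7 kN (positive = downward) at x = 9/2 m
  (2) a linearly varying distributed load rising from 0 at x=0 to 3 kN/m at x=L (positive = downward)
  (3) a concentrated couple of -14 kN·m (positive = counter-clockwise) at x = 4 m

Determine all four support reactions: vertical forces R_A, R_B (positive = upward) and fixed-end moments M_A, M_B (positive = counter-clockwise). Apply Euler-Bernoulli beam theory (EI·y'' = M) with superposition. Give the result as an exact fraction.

R_A = -2167/1440 kN, M_A = -1457/480 kN·m, R_B = 5047/1440 kN, M_B = 81/160 kN·m

Load 1 — point force P=-7 kN at a=9/2 m (b=L-a=3/2):
  R_A = Pb²(3a+b)/L³ = (-7)·(3/2)²·(3·(9/2)+(3/2))/6³ = -35/32 kN
  M_A = Pab²/L² = (-7)·(9/2)·(3/2)²/6² = -63/32 kN·m
  R_B = Pa²(a+3b)/L³ = (-7)·(9/2)²·((9/2)+3·(3/2))/6³ = -189/32 kN
  M_B = -Pa²b/L² = -(-7)·(9/2)²·(3/2)/6² = 189/32 kN·m
Load 2 — triangular load w₀=3 kN/m (0→w₀ over full span):
  R_A = 3w₀L/20 = 3·3·6/20 = 27/10 kN
  M_A = w₀L²/30 = 3·6²/30 = 18/5 kN·m
  R_B = 7w₀L/20 = 7·3·6/20 = 63/10 kN
  M_B = -w₀L²/20 = -3·6²/20 = -27/5 kN·m
Load 3 — applied couple M₀=-14 kN·m at a=4 m (b=L-a=2):
  R_A = 6M₀ab/L³ = 6·(-14)·4·2/6³ = -28/9 kN
  M_A = M₀b(2a-b)/L² = (-14)·2·(2·4-2)/6² = -14/3 kN·m
  R_B = -6M₀ab/L³ = -6·(-14)·4·2/6³ = 28/9 kN
  M_B = M₀a(2b-a)/L² = (-14)·4·(2·2-4)/6² = 0 kN·m
Superposition: R_A = -2167/1440 kN, M_A = -1457/480 kN·m, R_B = 5047/1440 kN, M_B = 81/160 kN·m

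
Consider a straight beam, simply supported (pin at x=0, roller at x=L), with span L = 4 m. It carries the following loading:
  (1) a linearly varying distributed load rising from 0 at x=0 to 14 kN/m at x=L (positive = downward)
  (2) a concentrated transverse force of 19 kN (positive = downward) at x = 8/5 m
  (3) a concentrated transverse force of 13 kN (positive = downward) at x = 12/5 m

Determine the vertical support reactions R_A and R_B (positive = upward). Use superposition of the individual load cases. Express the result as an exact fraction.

Load 1 — triangular load w₀=14 kN/m (0→w₀ over full span):
  R_A = w₀L/6 = 14·4/6 = 28/3 kN
  R_B = w₀L/3 = 14·4/3 = 56/3 kN
Load 2 — point force P=19 kN at a=8/5 m (b=L-a=12/5):
  R_A = Pb/L = 19·(12/5)/4 = 57/5 kN
  R_B = Pa/L = 19·(8/5)/4 = 38/5 kN
Load 3 — point force P=13 kN at a=12/5 m (b=L-a=8/5):
  R_A = Pb/L = 13·(8/5)/4 = 26/5 kN
  R_B = Pa/L = 13·(12/5)/4 = 39/5 kN
Superposition: R_A = 389/15 kN, R_B = 511/15 kN

R_A = 389/15 kN, R_B = 511/15 kN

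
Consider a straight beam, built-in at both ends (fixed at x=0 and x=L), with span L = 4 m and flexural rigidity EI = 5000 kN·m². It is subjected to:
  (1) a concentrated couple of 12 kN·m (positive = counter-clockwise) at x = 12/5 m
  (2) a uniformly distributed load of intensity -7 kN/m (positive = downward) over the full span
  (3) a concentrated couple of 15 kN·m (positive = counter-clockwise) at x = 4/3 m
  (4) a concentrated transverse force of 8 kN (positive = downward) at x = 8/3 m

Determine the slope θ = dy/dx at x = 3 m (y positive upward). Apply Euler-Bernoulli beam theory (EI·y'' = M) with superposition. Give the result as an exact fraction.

θ(3) = -197/281250 rad

Load 1 — applied couple M₀=12 kN·m at a=12/5 m (b=L-a=8/5):
  θ_1 = (R_Ax²/2 - M_Ax - M₀(x-a))/EI  [x>a] with R_A=108/25, M_A=96/25 = ((108/25)·3²/2 - (96/25)·3 - 12·(3-(12/5)))/5000 = 9/62500 rad
Load 2 — uniform load w=-7 kN/m over full span:
  θ_2 = -wx(L-x)(L-2x)/(12EI) = -(-7)·3·(4-3)·(4-2·3)/(12·5000) = -7/10000 rad
Load 3 — applied couple M₀=15 kN·m at a=4/3 m (b=L-a=8/3):
  θ_3 = (R_Ax²/2 - M_Ax - M₀(x-a))/EI  [x>a] with R_A=5, M_A=0 = (5·3²/2 - 0·3 - 15·(3-(4/3)))/5000 = -1/2000 rad
Load 4 — point force P=8 kN at a=8/3 m (b=L-a=4/3):
  θ_4 = Pa²(L-x)(2bL-(3b+a)(L-x))/(2L³EI)  [x>a] = 8·(8/3)²·(4-3)·(2·(4/3)·4-(3·(4/3)+(8/3))·(4-3))/(2·4³·5000) = 2/5625 rad
Superposition: θ = Σ θ_i = -197/281250 rad ≈ -0.000700 rad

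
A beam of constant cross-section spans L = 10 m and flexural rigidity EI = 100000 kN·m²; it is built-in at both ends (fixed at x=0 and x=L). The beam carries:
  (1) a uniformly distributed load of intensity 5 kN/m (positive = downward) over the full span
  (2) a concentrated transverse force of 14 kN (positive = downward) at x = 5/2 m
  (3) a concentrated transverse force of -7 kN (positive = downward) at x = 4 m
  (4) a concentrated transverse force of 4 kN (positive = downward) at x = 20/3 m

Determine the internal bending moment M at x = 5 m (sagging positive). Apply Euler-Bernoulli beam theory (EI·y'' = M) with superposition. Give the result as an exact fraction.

M(5) = 7859/360 kN·m

Load 1 — uniform load w=5 kN/m over full span:
  M_1 = wLx/2 - wL²/12 - wx²/2 = 5·10·5/2 - 5·10²/12 - 5·5²/2 = 125/6 kN·m
Load 2 — point force P=14 kN at a=5/2 m (b=L-a=15/2):
  M_2 = Pa²(a+3b)(L-x)/L³ - Pa²b/L²  [x>a] = 14·(5/2)²·((5/2)+3·(15/2))·(10-5)/10³ - 14·(5/2)²·(15/2)/10² = 35/8 kN·m
Load 3 — point force P=-7 kN at a=4 m (b=L-a=6):
  M_3 = Pa²(a+3b)(L-x)/L³ - Pa²b/L²  [x>a] = (-7)·4²·(4+3·6)·(10-5)/10³ - (-7)·4²·6/10² = -28/5 kN·m
Load 4 — point force P=4 kN at a=20/3 m (b=L-a=10/3):
  M_4 = Pb²(3a+b)x/L³ - Pab²/L²  [x≤a] = 4·(10/3)²·(3·(20/3)+(10/3))·5/10³ - 4·(20/3)·(10/3)²/10² = 20/9 kN·m
Superposition: M = Σ M_i = 7859/360 kN·m ≈ 21.830556 kN·m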